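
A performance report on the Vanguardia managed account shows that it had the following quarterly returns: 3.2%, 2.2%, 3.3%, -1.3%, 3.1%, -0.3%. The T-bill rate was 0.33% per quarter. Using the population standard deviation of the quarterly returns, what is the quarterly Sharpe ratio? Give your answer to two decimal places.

Mean return r̄ = 10.20 / 6 = 1.7000%
Σ(r − r̄)² = (3.2 − 1.7000)² + (2.2 − 1.7000)² + (3.3 − 1.7000)² + … = 20.0200
σ = √[20.0200 / 6] = 1.8267%
Sharpe = (r̄ − rf) / σ = (1.7000 − 0.33) / 1.8267 = 1.3700 / 1.8267 = 0.7500

0.75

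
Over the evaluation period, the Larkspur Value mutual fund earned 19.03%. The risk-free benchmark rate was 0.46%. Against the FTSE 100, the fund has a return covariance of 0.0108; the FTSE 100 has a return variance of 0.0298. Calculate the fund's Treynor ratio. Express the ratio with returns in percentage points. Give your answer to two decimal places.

51.24

β = Cov / Var = 0.0108 / 0.0298 = 0.3624
Treynor = (Rp − Rf) / β = (19.03% − 0.46%) / 0.3624 = 18.57 / 0.3624 = 51.2417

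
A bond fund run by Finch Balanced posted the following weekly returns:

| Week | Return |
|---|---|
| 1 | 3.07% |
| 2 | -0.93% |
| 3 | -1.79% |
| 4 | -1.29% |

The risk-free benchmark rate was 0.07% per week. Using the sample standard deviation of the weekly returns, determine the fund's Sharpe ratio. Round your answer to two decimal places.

-0.14

Mean return r̄ = -0.940 / 4 = -0.2350%
Σ(r − r̄)² = (3.07 − (-0.2350))² + (-0.93 − (-0.2350))² + … = 14.9371
σ = √[14.9371 / 3] = 2.2314%
Sharpe = (r̄ − rf) / σ = (-0.2350 − 0.07) / 2.2314 = -0.3050 / 2.2314 = -0.1367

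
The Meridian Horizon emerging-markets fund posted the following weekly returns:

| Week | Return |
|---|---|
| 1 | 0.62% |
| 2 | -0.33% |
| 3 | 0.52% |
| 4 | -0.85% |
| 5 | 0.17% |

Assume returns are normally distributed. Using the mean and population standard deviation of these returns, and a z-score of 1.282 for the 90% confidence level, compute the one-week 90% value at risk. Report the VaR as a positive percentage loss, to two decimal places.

Mean return r̄ = 0.130 / 5 = 0.0260%
Σ(r − r̄)² = (0.62 − 0.0260)² + (-0.33 − 0.0260)² + (0.52 − 0.0260)² + … = 1.5117
population σ = √(1.5117 / 5) = √0.3023 = 0.5498%
VaR = −(r̄ − z·σ) = −(0.0260 − 1.282 × 0.5498) = −(-0.6788) = 0.6788%

0.68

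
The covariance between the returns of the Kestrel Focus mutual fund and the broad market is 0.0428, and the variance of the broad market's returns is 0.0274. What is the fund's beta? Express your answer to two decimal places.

1.56

β = Cov(Rp, Rm) / Var(Rm) = 0.0428 / 0.0274 = 1.5620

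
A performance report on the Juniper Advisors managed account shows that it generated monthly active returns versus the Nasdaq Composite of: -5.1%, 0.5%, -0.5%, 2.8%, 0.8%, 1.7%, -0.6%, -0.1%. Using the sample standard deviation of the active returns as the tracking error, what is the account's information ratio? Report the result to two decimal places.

r̄ = (-5.1 + 0.5 − 0.5 + 2.8 + 0.8 + 1.7 − 0.6 − 0.1) / 8 = -0.50 / 8 = -0.0625%
Σ(r − r̄)² = 38.2188; sample σ = √(38.2188/7) = 2.3366%
IR = r̄ / tracking error = -0.0625 / 2.3366 = -0.0267

-0.03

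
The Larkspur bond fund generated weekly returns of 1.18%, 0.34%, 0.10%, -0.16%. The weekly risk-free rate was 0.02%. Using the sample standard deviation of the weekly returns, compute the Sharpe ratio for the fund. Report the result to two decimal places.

0.59

μ = (1.18 + 0.34 + 0.1 − 0.16) / 4 = 0.3650%
Sample std dev = √[1.0107 / 3] = 0.5804%
Sharpe = (μ − rf) / σ = (0.3650 − 0.02) / 0.5804 = 0.3450 / 0.5804 = 0.5944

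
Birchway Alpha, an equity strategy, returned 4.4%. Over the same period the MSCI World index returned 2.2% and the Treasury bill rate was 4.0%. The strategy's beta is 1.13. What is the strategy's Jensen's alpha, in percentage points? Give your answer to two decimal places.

CAPM expected return = Rf + β(Rm − Rf) = 4.0% + 1.13 × (2.2% − 4.0%) = 4 + 1.13 × -1.80 = 1.9660%
Jensen's α = Rp − E[R] = 4.4% − 1.9660% = 2.4340

2.43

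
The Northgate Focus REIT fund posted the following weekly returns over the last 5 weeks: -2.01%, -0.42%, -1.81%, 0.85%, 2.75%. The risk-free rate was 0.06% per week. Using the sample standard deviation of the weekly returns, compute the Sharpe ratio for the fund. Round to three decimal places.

Mean return r̄ = -0.640 / 5 = -0.1280%
Σ(r − r̄)² = (-2.01 − (-0.1280))² + (-0.42 − (-0.1280))² + (-1.81 − (-0.1280))² + … = 15.6957
sample σ = √(15.6957 / 4) = √3.9239 = 1.9809%
Sharpe = (r̄ − rf) / σ = (-0.1280 − 0.06) / 1.9809 = -0.1880 / 1.9809 = -0.0949

-0.095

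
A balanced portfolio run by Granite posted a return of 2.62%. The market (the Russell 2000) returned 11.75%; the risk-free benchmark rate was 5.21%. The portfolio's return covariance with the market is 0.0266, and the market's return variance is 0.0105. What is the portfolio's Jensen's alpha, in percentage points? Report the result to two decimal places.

-19.16

β = Cov / Var = 0.0266 / 0.0105 = 2.5333
E[R] = Rf + β(Rm − Rf) = 5.21% + 2.5333 × (11.75% − 5.21%) = 21.7778%
α = Rp − E[R] = 2.62% − 21.7778% = -19.1578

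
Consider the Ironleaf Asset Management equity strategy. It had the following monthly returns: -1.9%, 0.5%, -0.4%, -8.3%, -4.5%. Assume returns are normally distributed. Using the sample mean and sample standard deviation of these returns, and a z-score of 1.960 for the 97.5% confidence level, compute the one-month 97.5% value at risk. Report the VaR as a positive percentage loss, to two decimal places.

Mean return r̄ = -14.60 / 5 = -2.9200%
Σ(r − r̄)² = (-1.9 − (-2.9200))² + (0.5 − (-2.9200))² + (-0.4 − (-2.9200))² + … = 50.5280
sample σ = √(50.5280 / 4) = √12.6320 = 3.5542%
VaR = −(r̄ − z·σ) = −(-2.9200 − 1.960 × 3.5542) = −(-9.8862) = 9.8862%

9.89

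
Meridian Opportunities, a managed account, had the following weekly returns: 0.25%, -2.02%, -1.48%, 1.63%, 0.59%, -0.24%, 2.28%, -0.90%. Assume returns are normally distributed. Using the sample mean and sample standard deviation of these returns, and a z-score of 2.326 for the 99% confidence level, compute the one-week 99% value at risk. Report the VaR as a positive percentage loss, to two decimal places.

3.44

Mean return r̄ = 0.110 / 8 = 0.0138%
Σ(r − r̄)² = 15.4028; sample σ = √(15.4028/7) = 1.4834%
VaR = −(r̄ − z·σ) = −(0.0138 − 2.326 × 1.4834) = −(-3.4366) = 3.4366%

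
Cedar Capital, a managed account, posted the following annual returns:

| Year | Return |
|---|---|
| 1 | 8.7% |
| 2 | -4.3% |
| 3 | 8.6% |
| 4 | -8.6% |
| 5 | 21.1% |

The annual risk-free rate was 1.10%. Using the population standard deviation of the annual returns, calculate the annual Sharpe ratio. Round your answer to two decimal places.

r̄ = (8.7 − 4.3 + 8.6 − 8.6 + 21.1) / 5 = 5.1000%
Population σ = √[Σ(r − r̄)² / 5] = √[557.2600 / 5] = √111.4520 = 10.5571%
Sharpe = (r̄ − rf) / σ = (5.1000 − 1.1) / 10.5571 = 4.0000 / 10.5571 = 0.3789

0.38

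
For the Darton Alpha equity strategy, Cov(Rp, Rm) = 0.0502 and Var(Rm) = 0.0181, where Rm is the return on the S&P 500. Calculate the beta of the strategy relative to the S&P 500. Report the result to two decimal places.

β = Cov(Rp, Rm) / Var(Rm) = 0.0502 / 0.0181 = 2.7735

2.77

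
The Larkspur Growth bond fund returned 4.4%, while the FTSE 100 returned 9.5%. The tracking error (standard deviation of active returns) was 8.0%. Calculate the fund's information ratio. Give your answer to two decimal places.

IR = (Rp − Rb) / TE = (4.4% − 9.5%) / 8.0% = -5.10% / 8.0% = -0.6375

-0.64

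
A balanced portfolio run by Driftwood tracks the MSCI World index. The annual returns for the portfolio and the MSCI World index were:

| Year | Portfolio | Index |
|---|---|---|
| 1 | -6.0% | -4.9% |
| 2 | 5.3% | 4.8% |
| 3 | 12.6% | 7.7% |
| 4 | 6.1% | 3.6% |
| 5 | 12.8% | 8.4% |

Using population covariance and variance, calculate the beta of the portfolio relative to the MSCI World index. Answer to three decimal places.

r̄p = 6.1600%,  r̄m = 3.9200%
Cov = Σ(rp − r̄p)(rm − r̄m) / 5 = 32.1208
Var(rm) = Σ(rm − r̄m)² / 5 = 22.6056
β = Cov / Var = 32.1208 / 22.6056 = 1.4209

1.421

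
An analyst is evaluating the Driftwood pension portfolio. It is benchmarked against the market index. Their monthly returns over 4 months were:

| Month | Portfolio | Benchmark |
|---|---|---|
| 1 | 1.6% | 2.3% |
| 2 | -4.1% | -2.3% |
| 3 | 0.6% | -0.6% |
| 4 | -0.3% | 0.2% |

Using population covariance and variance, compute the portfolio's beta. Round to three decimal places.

r̄p = -0.5500%,  r̄m = -0.1000%
Cov = Σ(rp − r̄p)(rm − r̄m) / 4 = 3.1175
Var(rm) = Σ(rm − r̄m)² / 4 = 2.7350
β = Cov / Var = 3.1175 / 2.7350 = 1.1399

1.140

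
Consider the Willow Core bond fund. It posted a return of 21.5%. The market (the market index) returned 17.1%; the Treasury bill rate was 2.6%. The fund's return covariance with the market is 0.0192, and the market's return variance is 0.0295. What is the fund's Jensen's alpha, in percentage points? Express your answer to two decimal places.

9.46

β = Cov / Var = 0.0192 / 0.0295 = 0.6508
E[R] = Rf + β(Rm − Rf) = 2.6% + 0.6508 × (17.1% − 2.6%) = 12.0366%
α = Rp − E[R] = 21.5% − 12.0366% = 9.4634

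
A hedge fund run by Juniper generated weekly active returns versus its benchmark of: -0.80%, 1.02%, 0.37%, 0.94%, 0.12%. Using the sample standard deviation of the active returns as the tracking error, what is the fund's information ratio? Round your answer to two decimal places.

Mean return r̄ = 1.650 / 5 = 0.3300%
Σ(r − r̄)² = 2.1708; sample σ = √(2.1708/4) = 0.7367%
IR = r̄ / tracking error = 0.3300 / 0.7367 = 0.4479

0.45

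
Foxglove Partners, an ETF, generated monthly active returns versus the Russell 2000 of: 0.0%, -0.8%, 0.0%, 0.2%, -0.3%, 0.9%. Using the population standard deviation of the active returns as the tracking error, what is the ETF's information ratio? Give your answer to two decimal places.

0.00

μ = (0 − 0.8 + 0 + 0.2 − 0.3 + 0.9) / 6 = 0.0000%
Σ(r − μ)² = 1.5800; population σ = √(1.5800/6) = 0.5132%
IR = μ / tracking error = 0.0000 / 0.5132 = 0.0000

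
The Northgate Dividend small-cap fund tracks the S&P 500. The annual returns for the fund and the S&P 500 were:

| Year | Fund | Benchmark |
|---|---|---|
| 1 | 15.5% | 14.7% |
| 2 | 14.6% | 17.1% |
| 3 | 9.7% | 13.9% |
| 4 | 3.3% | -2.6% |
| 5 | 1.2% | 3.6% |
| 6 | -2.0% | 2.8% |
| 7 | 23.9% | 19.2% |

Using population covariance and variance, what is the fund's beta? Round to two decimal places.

r̄p = 9.4571%,  r̄m = 9.8143%
Cov = Σ(rp − r̄p)(rm − r̄m) / 7 = 58.8078
Var(rm) = Σ(rm − r̄m)² / 7 = 60.5241
β = Cov / Var = 58.8078 / 60.5241 = 0.9716

0.97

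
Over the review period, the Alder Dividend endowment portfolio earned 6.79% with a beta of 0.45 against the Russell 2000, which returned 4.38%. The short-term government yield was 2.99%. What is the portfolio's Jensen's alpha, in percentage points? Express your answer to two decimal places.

3.17

CAPM expected return = Rf + β(Rm − Rf) = 2.99% + 0.45 × (4.38% − 2.99%) = 2.99 + 0.45 × 1.39 = 3.6155%
Jensen's α = Rp − E[R] = 6.79% − 3.6155% = 3.1745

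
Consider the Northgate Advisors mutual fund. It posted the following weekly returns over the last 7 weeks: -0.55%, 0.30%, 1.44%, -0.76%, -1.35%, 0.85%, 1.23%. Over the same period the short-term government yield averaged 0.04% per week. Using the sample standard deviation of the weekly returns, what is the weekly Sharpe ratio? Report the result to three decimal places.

0.117

r̄ = (-0.55 + 0.3 + 1.44 − 0.76 − 1.35 + 0.85 + 1.23) / 7 = 0.1657%
Σ(r − r̄)² = (-0.55 − 0.1657)² + (0.3 − 0.1657)² + (1.44 − 0.1657)² + … = 6.9094
sample σ = √(6.9094 / 6) = √1.1516 = 1.0731%
Sharpe = (r̄ − rf) / σ = (0.1657 − 0.04) / 1.0731 = 0.1257 / 1.0731 = 0.1171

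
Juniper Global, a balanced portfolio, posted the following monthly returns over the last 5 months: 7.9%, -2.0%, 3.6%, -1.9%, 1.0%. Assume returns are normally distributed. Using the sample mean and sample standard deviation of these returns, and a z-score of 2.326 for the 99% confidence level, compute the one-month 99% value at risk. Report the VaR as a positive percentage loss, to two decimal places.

7.95

r̄ = (7.9 − 2 + 3.6 − 1.9 + 1) / 5 = 1.7200%
Sample σ = √[Σ(r − r̄)² / 4] = √[69.1880 / 4] = √17.2970 = 4.1590%
VaR = −(r̄ − z·σ) = −(1.7200 − 2.326 × 4.1590) = −(-7.9538) = 7.9538%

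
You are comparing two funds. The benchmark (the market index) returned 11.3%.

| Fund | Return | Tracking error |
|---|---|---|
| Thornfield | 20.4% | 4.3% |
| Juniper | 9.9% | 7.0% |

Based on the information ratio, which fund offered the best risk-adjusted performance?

Thornfield: IR = (20.4% − 11.3%) / 4.3% = 2.116
Juniper: IR = (9.9% − 11.3%) / 7.0% = -0.200
Highest: Thornfield (2.116).

Thornfield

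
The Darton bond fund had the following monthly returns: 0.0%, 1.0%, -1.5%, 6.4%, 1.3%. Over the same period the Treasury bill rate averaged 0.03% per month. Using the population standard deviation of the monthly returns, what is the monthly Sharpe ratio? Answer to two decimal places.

0.53

μ = (0 + 1 − 1.5 + 6.4 + 1.3) / 5 = 1.4400%
Σ(r − μ)² = 35.5320; population σ = √(35.5320/5) = 2.6658%
Sharpe = (μ − rf) / σ = (1.4400 − 0.03) / 2.6658 = 1.4100 / 2.6658 = 0.5289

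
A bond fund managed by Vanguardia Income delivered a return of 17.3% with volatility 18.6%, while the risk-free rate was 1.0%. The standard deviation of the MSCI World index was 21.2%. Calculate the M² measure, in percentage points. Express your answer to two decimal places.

19.58

Sharpe = (Rp − Rf) / σp = (17.3% − 1.0%) / 18.6% = 0.8763
M² = Rf + Sharpe × σm = 1.0% + 0.8763 × 21.2% = 19.5776%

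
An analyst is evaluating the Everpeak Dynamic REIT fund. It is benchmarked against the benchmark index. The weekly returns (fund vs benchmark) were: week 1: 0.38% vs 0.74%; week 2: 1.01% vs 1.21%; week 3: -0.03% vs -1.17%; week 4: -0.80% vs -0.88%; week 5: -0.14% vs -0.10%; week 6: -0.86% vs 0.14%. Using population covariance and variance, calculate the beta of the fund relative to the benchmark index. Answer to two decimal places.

0.51

r̄p = -0.0733%,  r̄m = -0.0100%
Cov = Σ(rp − r̄p)(rm − r̄m) / 6 = 0.3553
Var(rm) = Σ(rm − r̄m)² / 6 = 0.6973
β = Cov / Var = 0.3553 / 0.6973 = 0.5095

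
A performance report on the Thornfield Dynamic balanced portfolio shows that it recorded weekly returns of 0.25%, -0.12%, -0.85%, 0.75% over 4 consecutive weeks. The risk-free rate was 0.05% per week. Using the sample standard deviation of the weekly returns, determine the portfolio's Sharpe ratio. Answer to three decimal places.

Mean return r̄ = 0.030 / 4 = 0.0075%
Σ(r − r̄)² = 1.3617; sample σ = √(1.3617/3) = 0.6737%
Sharpe = (r̄ − rf) / σ = (0.0075 − 0.05) / 0.6737 = -0.0425 / 0.6737 = -0.0631

-0.063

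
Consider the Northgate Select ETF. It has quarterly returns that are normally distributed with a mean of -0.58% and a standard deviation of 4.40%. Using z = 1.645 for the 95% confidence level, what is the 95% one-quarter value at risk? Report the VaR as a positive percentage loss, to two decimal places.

7.82

VaR (as % loss) = −(μ − z·σ) = −(-0.58% − 1.645 × 4.40%) = −(-7.8180%) = 7.8180%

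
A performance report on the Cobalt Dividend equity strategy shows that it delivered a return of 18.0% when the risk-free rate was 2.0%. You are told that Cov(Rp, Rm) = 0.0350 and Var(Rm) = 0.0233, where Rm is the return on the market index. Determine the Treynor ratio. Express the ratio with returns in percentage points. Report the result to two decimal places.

10.65

β = Cov / Var = 0.0350 / 0.0233 = 1.5021
Treynor = (Rp − Rf) / β = (18.0% − 2.0%) / 1.5021 = 16.00 / 1.5021 = 10.6518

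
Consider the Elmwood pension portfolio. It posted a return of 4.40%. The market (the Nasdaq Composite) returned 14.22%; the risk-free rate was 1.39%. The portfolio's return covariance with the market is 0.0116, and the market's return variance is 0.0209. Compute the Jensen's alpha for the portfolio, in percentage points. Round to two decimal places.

-4.11

β = Cov / Var = 0.0116 / 0.0209 = 0.5550
E[R] = Rf + β(Rm − Rf) = 1.39% + 0.5550 × (14.22% − 1.39%) = 8.5107%
α = Rp − E[R] = 4.40% − 8.5107% = -4.1107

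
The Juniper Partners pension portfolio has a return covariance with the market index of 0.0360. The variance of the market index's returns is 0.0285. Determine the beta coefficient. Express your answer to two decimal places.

β = Cov(Rp, Rm) / Var(Rm) = 0.0360 / 0.0285 = 1.2632

1.26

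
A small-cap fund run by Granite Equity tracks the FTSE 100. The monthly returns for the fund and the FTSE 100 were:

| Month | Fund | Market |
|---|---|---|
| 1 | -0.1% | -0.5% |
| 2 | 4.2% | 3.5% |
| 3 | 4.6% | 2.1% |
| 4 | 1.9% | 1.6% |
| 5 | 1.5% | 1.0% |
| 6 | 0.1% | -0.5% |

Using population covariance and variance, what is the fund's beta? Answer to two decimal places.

1.18

r̄p = 2.0333%,  r̄m = 1.2000%
Cov = Σ(rp − r̄p)(rm − r̄m) / 6 = 2.3767
Var(rm) = Σ(rm − r̄m)² / 6 = 2.0133
β = Cov / Var = 2.3767 / 2.0133 = 1.1805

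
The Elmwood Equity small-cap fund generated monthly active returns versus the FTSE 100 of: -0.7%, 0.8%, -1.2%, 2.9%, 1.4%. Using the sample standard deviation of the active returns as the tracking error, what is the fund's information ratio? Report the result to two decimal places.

Mean return r̄ = 3.20 / 5 = 0.6400%
Sample σ = √[Σ(r − r̄)² / 4] = √[10.8920 / 4] = √2.7230 = 1.6502%
IR = r̄ / tracking error = 0.6400 / 1.6502 = 0.3878

0.39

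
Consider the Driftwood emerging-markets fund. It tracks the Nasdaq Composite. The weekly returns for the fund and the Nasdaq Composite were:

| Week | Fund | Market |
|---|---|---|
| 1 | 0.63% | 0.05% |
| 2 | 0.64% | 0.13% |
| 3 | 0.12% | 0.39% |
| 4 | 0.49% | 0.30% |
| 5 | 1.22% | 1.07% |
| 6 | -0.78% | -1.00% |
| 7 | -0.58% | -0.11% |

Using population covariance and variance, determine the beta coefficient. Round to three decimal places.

r̄p = 0.2486%,  r̄m = 0.1186%
Cov = Σ(rp − r̄p)(rm − r̄m) / 7 = 0.3216
Var(rm) = Σ(rm − r̄m)² / 7 = 0.3314
β = Cov / Var = 0.3216 / 0.3314 = 0.9704

0.970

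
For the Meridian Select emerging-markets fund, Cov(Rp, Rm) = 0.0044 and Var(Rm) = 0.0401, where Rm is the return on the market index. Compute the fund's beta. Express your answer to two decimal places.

0.11

β = Cov(Rp, Rm) / Var(Rm) = 0.0044 / 0.0401 = 0.1097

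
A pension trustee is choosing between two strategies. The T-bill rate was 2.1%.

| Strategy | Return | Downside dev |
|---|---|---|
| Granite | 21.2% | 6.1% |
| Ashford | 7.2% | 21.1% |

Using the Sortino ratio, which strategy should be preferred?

Granite: Sortino ratio = (21.2% − 2.1%) / 6.1% = 3.131
Ashford: Sortino ratio = (7.2% − 2.1%) / 21.1% = 0.242
Highest: Granite (3.131).

Granite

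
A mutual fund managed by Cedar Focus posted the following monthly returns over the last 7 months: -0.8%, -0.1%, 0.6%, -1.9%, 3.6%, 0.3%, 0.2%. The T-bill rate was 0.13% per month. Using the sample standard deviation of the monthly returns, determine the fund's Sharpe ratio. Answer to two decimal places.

r̄ = (-0.8 − 0.1 + 0.6 − 1.9 + 3.6 + 0.3 + 0.2) / 7 = 0.2714%
Sample σ = √[Σ(r − r̄)² / 6] = √[17.1943 / 6] = √2.8657 = 1.6928%
Sharpe = (r̄ − rf) / σ = (0.2714 − 0.13) / 1.6928 = 0.1414 / 1.6928 = 0.0835

0.08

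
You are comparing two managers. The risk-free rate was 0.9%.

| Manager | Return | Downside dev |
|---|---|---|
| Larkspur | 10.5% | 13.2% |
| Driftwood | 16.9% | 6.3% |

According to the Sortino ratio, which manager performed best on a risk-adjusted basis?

Larkspur: Sortino ratio = (10.5% − 0.9%) / 13.2% = 0.727
Driftwood: Sortino ratio = (16.9% − 0.9%) / 6.3% = 2.540
Highest: Driftwood (2.540).

Driftwood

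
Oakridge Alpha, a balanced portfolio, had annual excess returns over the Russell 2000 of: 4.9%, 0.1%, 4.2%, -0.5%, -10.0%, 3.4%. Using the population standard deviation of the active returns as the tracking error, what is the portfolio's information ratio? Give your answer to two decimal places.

μ = (4.9 + 0.1 + 4.2 − 0.5 − 10 + 3.4) / 6 = 2.10 / 6 = 0.3500%
Σ(r − μ)² = (4.9 − 0.3500)² + (0.1 − 0.3500)² + (4.2 − 0.3500)² + … = 152.7350
σ = √[152.7350 / 6] = 5.0454%
IR = μ / tracking error = 0.3500 / 5.0454 = 0.0694

0.07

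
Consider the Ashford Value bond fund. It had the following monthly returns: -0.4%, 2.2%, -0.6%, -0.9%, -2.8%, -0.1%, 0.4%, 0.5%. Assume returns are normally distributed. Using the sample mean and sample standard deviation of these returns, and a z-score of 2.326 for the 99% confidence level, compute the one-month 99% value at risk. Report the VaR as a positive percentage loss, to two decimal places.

r̄ = (-0.4 + 2.2 − 0.6 − 0.9 − 2.8 − 0.1 + 0.4 + 0.5) / 8 = -1.70 / 8 = -0.2125%
Σ(r − r̄)² = 14.0688; sample σ = √(14.0688/7) = 1.4177%
VaR = −(r̄ − z·σ) = −(-0.2125 − 2.326 × 1.4177) = −(-3.5101) = 3.5101%

3.51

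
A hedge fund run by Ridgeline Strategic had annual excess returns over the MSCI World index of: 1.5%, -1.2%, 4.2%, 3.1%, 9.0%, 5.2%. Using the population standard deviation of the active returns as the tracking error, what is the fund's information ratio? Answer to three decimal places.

1.151

r̄ = (1.5 − 1.2 + 4.2 + 3.1 + 9 + 5.2) / 6 = 21.80 / 6 = 3.6333%
Σ(r − r̄)² = (1.5 − 3.6333)² + (-1.2 − 3.6333)² + (4.2 − 3.6333)² + … = 59.7733
population σ = √(59.7733 / 6) = √9.9622 = 3.1563%
IR = r̄ / tracking error = 3.6333 / 3.1563 = 1.1511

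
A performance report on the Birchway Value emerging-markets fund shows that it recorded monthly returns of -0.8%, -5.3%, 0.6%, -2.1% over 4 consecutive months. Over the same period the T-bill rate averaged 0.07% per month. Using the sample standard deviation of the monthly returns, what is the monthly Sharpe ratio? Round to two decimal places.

Mean return r̄ = -7.60 / 4 = -1.9000%
Σ(r − r̄)² = (-0.8 − (-1.9000))² + (-5.3 − (-1.9000))² + (0.6 − (-1.9000))² + … = 19.0600
sample σ = √(19.0600 / 3) = √6.3533 = 2.5206%
Sharpe = (r̄ − rf) / σ = (-1.9000 − 0.07) / 2.5206 = -1.9700 / 2.5206 = -0.7816

-0.78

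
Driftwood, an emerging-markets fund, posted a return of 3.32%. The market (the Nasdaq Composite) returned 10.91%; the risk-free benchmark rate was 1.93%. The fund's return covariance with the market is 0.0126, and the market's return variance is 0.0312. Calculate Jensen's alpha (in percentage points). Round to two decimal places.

β = Cov / Var = 0.0126 / 0.0312 = 0.4038
E[R] = Rf + β(Rm − Rf) = 1.93% + 0.4038 × (10.91% − 1.93%) = 5.5561%
α = Rp − E[R] = 3.32% − 5.5561% = -2.2361

-2.24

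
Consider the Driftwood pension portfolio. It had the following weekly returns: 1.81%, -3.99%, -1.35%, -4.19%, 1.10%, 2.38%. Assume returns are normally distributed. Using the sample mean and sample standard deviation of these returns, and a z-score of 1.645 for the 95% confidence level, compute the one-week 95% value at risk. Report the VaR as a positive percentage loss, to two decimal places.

r̄ = (1.81 − 3.99 − 1.35 − 4.19 + 1.1 + 2.38) / 6 = -4.240 / 6 = -0.7067%
Σ(r − r̄)² = (1.81 − (-0.7067))² + (-3.99 − (-0.7067))² + … = 42.4529
σ = √[42.4529 / 5] = 2.9139%
VaR = −(r̄ − z·σ) = −(-0.7067 − 1.645 × 2.9139) = −(-5.5001) = 5.5001%

5.50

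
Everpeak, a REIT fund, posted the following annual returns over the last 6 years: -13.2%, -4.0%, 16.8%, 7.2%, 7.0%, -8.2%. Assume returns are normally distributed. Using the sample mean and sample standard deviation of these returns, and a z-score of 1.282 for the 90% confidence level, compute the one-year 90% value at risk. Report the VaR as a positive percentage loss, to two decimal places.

13.52

r̄ = (-13.2 − 4 + 16.8 + 7.2 + 7 − 8.2) / 6 = 0.9333%
Σ(r − r̄)² = (-13.2 − 0.9333)² + (-4 − 0.9333)² + (16.8 − 0.9333)² + … = 635.3333
σ = √[635.3333 / 5] = 11.2724%
VaR = −(r̄ − z·σ) = −(0.9333 − 1.282 × 11.2724) = −(-13.5179) = 13.5179%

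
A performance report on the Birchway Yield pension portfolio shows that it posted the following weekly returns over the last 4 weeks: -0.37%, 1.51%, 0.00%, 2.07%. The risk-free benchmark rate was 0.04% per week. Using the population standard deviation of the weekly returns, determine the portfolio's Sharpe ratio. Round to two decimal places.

Mean return r̄ = 3.210 / 4 = 0.8025%
Σ(r − r̄)² = (-0.37 − 0.8025)² + (1.51 − 0.8025)² + … = 4.1259
σ = √[4.1259 / 4] = 1.0156%
Sharpe = (r̄ − rf) / σ = (0.8025 − 0.04) / 1.0156 = 0.7625 / 1.0156 = 0.7508

0.75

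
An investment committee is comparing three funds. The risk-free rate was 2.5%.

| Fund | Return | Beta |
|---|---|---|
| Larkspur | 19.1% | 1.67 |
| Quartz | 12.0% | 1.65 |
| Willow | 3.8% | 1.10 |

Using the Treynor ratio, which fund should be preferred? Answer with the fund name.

Larkspur

Larkspur: Treynor = (19.1% − 2.5%) / 1.67 = 9.940
Quartz: Treynor = (12.0% − 2.5%) / 1.65 = 5.758
Willow: Treynor = (3.8% − 2.5%) / 1.10 = 1.182
Highest: Larkspur (9.940).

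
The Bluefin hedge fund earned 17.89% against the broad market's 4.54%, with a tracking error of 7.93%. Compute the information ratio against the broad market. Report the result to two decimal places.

IR = (Rp − Rb) / TE = (17.89% − 4.54%) / 7.93% = 13.35% / 7.93% = 1.6835

1.68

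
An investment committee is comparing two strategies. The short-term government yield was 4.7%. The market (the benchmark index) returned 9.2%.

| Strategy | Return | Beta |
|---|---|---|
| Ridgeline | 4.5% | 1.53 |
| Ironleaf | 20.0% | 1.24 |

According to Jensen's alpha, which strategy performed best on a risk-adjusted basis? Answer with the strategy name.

Ironleaf

Ridgeline: α = 4.5% − [4.7% + 1.53 × (9.2% − 4.7%)] = -7.085
Ironleaf: α = 20.0% − [4.7% + 1.24 × (9.2% − 4.7%)] = 9.720
Highest: Ironleaf (9.720).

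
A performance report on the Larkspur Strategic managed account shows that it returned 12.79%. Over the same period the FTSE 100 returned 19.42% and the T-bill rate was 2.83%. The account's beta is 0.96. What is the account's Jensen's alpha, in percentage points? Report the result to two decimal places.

-5.97

CAPM expected return = Rf + β(Rm − Rf) = 2.83% + 0.96 × (19.42% − 2.83%) = 2.83 + 0.96 × 16.59 = 18.7564%
Jensen's α = Rp − E[R] = 12.79% − 18.7564% = -5.9664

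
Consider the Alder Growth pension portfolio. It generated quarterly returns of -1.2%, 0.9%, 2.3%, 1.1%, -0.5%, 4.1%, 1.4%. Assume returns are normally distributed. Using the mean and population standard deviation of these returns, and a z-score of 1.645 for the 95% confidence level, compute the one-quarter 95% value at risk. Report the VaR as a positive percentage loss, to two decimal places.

1.51

r̄ = (-1.2 + 0.9 + 2.3 + 1.1 − 0.5 + 4.1 + 1.4) / 7 = 8.10 / 7 = 1.1571%
Σ(r − r̄)² = (-1.2 − 1.1571)² + (0.9 − 1.1571)² + (2.3 − 1.1571)² + … = 18.3971
population σ = √(18.3971 / 7) = √2.6282 = 1.6212%
VaR = −(r̄ − z·σ) = −(1.1571 − 1.645 × 1.6212) = −(-1.5098) = 1.5098%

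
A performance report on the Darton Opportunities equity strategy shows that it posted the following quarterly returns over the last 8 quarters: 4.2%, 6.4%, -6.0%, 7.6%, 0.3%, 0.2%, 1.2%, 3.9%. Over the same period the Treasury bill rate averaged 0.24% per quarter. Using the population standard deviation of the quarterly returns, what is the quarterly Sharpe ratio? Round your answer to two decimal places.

Mean return μ = 17.80 / 8 = 2.2250%
Population σ = √[Σ(r − μ)² / 8] = √[129.5350 / 8] = √16.1919 = 4.0239%
Sharpe = (μ − rf) / σ = (2.2250 − 0.24) / 4.0239 = 1.9850 / 4.0239 = 0.4933

0.49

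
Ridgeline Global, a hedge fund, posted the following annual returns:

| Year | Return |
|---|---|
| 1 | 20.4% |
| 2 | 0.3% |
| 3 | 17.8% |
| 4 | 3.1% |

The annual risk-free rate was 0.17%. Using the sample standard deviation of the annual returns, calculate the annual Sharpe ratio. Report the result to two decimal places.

1.01

Mean return r̄ = 41.60 / 4 = 10.4000%
Σ(r − r̄)² = (20.4 − 10.4000)² + (0.3 − 10.4000)² + (17.8 − 10.4000)² + … = 310.0600
sample σ = √(310.0600 / 3) = √103.3533 = 10.1663%
Sharpe = (r̄ − rf) / σ = (10.4000 − 0.17) / 10.1663 = 10.2300 / 10.1663 = 1.0063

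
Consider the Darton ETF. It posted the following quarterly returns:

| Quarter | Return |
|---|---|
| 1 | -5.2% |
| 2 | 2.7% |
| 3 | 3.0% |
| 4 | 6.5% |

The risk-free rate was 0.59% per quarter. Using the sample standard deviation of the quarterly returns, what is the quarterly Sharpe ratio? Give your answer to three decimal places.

0.235

Mean return r̄ = 7.00 / 4 = 1.7500%
Σ(r − r̄)² = 73.3300; sample σ = √(73.3300/3) = 4.9440%
Sharpe = (r̄ − rf) / σ = (1.7500 − 0.59) / 4.9440 = 1.1600 / 4.9440 = 0.2346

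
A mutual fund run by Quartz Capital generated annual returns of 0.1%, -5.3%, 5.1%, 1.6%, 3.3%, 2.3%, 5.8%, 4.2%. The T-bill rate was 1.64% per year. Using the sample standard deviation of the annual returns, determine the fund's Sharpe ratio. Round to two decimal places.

Mean return r̄ = 17.10 / 8 = 2.1375%
Sample σ = √[Σ(r − r̄)² / 7] = √[87.5788 / 7] = √12.5113 = 3.5371%
Sharpe = (r̄ − rf) / σ = (2.1375 − 1.64) / 3.5371 = 0.4975 / 3.5371 = 0.1407

0.14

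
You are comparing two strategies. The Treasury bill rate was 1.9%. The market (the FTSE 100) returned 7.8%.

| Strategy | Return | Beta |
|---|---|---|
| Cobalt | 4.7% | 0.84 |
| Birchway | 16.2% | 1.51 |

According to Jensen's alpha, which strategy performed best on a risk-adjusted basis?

Cobalt: α = 4.7% − [1.9% + 0.84 × (7.8% − 1.9%)] = -2.156
Birchway: α = 16.2% − [1.9% + 1.51 × (7.8% − 1.9%)] = 5.391
Highest: Birchway (5.391).

Birchway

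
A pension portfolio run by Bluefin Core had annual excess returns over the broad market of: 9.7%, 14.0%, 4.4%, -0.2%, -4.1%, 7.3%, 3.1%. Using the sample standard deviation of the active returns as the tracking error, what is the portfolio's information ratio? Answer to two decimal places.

0.80

Mean return μ = 34.20 / 7 = 4.8857%
Σ(r − μ)² = 222.1086; sample σ = √(222.1086/6) = 6.0843%
IR = μ / tracking error = 4.8857 / 6.0843 = 0.8030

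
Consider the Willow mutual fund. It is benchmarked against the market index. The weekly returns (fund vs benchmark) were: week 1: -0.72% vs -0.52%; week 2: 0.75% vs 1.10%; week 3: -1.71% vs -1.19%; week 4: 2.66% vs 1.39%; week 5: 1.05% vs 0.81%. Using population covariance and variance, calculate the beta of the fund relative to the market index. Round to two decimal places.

r̄p = 0.4060%,  r̄m = 0.3180%
Cov = Σ(rp − r̄p)(rm − r̄m) / 5 = 1.4273
Var(rm) = Σ(rm − r̄m)² / 5 = 0.9958
β = Cov / Var = 1.4273 / 0.9958 = 1.4333

1.43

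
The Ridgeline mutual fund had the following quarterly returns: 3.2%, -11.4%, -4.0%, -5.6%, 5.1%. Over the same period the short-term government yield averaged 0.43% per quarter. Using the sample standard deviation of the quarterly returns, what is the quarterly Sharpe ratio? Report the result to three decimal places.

r̄ = (3.2 − 11.4 − 4 − 5.6 + 5.1) / 5 = -2.5400%
Sample σ = √[Σ(r − r̄)² / 4] = √[181.3120 / 4] = √45.3280 = 6.7326%
Sharpe = (r̄ − rf) / σ = (-2.5400 − 0.43) / 6.7326 = -2.9700 / 6.7326 = -0.4411

-0.441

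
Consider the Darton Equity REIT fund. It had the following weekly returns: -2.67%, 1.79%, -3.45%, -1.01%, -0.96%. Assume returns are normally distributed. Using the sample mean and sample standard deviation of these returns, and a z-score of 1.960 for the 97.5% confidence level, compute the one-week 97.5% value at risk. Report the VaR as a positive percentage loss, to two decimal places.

r̄ = (-2.67 + 1.79 − 3.45 − 1.01 − 0.96) / 5 = -1.2600%
Σ(r − r̄)² = (-2.67 − (-1.2600))² + (1.79 − (-1.2600))² + (-3.45 − (-1.2600))² + … = 16.2392
σ = √[16.2392 / 4] = 2.0149%
VaR = −(r̄ − z·σ) = −(-1.2600 − 1.960 × 2.0149) = −(-5.2092) = 5.2092%

5.21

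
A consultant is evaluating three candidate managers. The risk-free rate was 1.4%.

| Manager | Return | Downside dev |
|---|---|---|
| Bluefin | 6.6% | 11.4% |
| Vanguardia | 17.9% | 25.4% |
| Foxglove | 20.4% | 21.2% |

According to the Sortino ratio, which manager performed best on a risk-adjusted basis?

Foxglove

Bluefin: Sortino ratio = (6.6% − 1.4%) / 11.4% = 0.456
Vanguardia: Sortino ratio = (17.9% − 1.4%) / 25.4% = 0.650
Foxglove: Sortino ratio = (20.4% − 1.4%) / 21.2% = 0.896
Highest: Foxglove (0.896).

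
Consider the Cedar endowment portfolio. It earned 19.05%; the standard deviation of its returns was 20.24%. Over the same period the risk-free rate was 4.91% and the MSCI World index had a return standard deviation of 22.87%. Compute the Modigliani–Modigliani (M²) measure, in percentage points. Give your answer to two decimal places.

Sharpe = (Rp − Rf) / σp = (19.05% − 4.91%) / 20.24% = 0.6986
M² = Rf + Sharpe × σm = 4.91% + 0.6986 × 22.87% = 20.8870%

20.89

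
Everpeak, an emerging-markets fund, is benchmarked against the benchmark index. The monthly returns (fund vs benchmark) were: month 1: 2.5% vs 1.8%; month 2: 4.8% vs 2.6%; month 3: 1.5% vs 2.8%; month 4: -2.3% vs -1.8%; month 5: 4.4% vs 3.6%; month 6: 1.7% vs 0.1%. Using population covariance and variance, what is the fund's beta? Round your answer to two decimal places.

r̄p = 2.1000%,  r̄m = 1.5167%
Cov = Σ(rp − r̄p)(rm − r̄m) / 6 = 3.7033
Var(rm) = Σ(rm − r̄m)² / 6 = 3.3747
β = Cov / Var = 3.7033 / 3.3747 = 1.0974

1.10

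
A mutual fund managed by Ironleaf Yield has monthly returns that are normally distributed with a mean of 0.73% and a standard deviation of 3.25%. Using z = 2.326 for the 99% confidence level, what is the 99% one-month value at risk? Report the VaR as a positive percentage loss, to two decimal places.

VaR (as % loss) = −(μ − z·σ) = −(0.73% − 2.326 × 3.25%) = −(-6.8295%) = 6.8295%

6.83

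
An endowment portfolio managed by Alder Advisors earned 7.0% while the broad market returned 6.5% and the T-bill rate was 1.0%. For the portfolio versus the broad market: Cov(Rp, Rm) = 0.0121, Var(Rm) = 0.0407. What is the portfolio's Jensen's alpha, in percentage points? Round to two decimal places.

β = Cov / Var = 0.0121 / 0.0407 = 0.2973
E[R] = Rf + β(Rm − Rf) = 1.0% + 0.2973 × (6.5% − 1.0%) = 2.6352%
α = Rp − E[R] = 7.0% − 2.6352% = 4.3648

4.36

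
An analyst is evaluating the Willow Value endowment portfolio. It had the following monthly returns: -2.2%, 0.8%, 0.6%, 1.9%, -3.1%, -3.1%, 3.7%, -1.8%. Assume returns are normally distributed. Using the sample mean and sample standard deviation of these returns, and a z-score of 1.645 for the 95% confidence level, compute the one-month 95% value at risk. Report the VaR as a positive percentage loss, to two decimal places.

4.54

Mean return r̄ = -3.20 / 8 = -0.4000%
Sample σ = √[Σ(r − r̄)² / 7] = √[44.3200 / 7] = √6.3314 = 2.5162%
VaR = −(r̄ − z·σ) = −(-0.4000 − 1.645 × 2.5162) = −(-4.5391) = 4.5391%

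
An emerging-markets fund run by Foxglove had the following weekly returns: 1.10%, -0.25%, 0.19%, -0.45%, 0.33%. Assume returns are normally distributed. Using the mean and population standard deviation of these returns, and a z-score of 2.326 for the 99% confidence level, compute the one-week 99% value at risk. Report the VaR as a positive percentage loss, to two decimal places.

1.07

r̄ = (1.1 − 0.25 + 0.19 − 0.45 + 0.33) / 5 = 0.1840%
Σ(r − r̄)² = (1.1 − 0.1840)² + (-0.25 − 0.1840)² + … = 1.4507
σ = √[1.4507 / 5] = 0.5386%
VaR = −(r̄ − z·σ) = −(0.1840 − 2.326 × 0.5386) = −(-1.0688) = 1.0688%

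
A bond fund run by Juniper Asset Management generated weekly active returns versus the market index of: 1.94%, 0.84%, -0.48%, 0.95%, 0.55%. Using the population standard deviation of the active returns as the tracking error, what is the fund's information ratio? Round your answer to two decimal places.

r̄ = (1.94 + 0.84 − 0.48 + 0.95 + 0.55) / 5 = 3.800 / 5 = 0.7600%
Σ(r − r̄)² = (1.94 − 0.7600)² + (0.84 − 0.7600)² + (-0.48 − 0.7600)² + … = 3.0166
σ = √[3.0166 / 5] = 0.7767%
IR = r̄ / tracking error = 0.7600 / 0.7767 = 0.9785

0.98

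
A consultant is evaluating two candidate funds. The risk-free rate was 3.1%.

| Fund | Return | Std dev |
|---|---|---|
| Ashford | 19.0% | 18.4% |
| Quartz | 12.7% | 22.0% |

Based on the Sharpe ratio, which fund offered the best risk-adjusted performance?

Ashford: Sharpe ratio = (19.0% − 3.1%) / 18.4% = 0.864
Quartz: Sharpe ratio = (12.7% − 3.1%) / 22.0% = 0.436
Highest: Ashford (0.864).

Ashford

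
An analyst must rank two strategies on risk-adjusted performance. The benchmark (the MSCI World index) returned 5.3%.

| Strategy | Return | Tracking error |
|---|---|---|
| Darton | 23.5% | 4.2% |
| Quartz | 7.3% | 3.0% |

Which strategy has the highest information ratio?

Darton: IR = (23.5% − 5.3%) / 4.2% = 4.333
Quartz: IR = (7.3% − 5.3%) / 3.0% = 0.667
Highest: Darton (4.333).

Darton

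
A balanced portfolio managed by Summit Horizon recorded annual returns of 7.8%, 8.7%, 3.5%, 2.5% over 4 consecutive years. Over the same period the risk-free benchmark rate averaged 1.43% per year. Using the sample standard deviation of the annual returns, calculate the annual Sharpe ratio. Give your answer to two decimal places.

Mean return μ = 22.50 / 4 = 5.6250%
Σ(r − μ)² = (7.8 − 5.6250)² + (8.7 − 5.6250)² + … = 28.4675
sample σ = √(28.4675 / 3) = √9.4892 = 3.0805%
Sharpe = (μ − rf) / σ = (5.6250 − 1.43) / 3.0805 = 4.1950 / 3.0805 = 1.3618

1.36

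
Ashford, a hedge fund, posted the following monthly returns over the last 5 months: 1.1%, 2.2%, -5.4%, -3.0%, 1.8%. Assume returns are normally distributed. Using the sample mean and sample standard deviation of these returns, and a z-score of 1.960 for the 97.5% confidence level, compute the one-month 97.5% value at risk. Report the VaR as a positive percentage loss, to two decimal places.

r̄ = (1.1 + 2.2 − 5.4 − 3 + 1.8) / 5 = -3.30 / 5 = -0.6600%
Sample std dev = √[45.2720 / 4] = 3.3642%
VaR = −(r̄ − z·σ) = −(-0.6600 − 1.960 × 3.3642) = −(-7.2538) = 7.2538%

7.25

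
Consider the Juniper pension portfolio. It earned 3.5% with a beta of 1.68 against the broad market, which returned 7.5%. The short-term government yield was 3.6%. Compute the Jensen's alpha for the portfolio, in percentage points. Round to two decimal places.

-6.65

CAPM expected return = Rf + β(Rm − Rf) = 3.6% + 1.68 × (7.5% − 3.6%) = 3.6 + 1.68 × 3.90 = 10.1520%
Jensen's α = Rp − E[R] = 3.5% − 10.1520% = -6.6520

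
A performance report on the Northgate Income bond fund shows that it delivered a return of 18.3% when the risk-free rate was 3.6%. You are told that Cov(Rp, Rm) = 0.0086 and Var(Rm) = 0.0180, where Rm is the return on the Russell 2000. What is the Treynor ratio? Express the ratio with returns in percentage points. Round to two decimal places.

β = Cov / Var = 0.0086 / 0.0180 = 0.4778
Treynor = (Rp − Rf) / β = (18.3% − 3.6%) / 0.4778 = 14.70 / 0.4778 = 30.7660

30.77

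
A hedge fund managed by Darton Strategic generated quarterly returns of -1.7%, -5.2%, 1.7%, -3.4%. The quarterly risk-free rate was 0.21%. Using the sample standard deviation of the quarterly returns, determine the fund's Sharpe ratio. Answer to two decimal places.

-0.80

r̄ = (-1.7 − 5.2 + 1.7 − 3.4) / 4 = -2.1500%
Σ(r − r̄)² = 25.8900; sample σ = √(25.8900/3) = 2.9377%
Sharpe = (r̄ − rf) / σ = (-2.1500 − 0.21) / 2.9377 = -2.3600 / 2.9377 = -0.8033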